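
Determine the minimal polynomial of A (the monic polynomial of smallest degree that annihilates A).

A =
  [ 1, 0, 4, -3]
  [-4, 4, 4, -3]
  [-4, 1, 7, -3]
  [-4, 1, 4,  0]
x^3 - 9*x^2 + 27*x - 27

The characteristic polynomial is χ_A(x) = (x - 3)^4, so the eigenvalues are known. The minimal polynomial is
  m_A(x) = Π_λ (x − λ)^{k_λ}
where k_λ is the size of the *largest* Jordan block for λ (equivalently, the smallest k with (A − λI)^k v = 0 for every generalised eigenvector v of λ).

  λ = 3: largest Jordan block has size 3, contributing (x − 3)^3

So m_A(x) = (x - 3)^3 = x^3 - 9*x^2 + 27*x - 27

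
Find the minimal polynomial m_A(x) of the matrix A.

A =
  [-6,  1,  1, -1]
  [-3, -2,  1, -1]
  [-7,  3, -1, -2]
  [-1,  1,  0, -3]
x^2 + 6*x + 9

The characteristic polynomial is χ_A(x) = (x + 3)^4, so the eigenvalues are known. The minimal polynomial is
  m_A(x) = Π_λ (x − λ)^{k_λ}
where k_λ is the size of the *largest* Jordan block for λ (equivalently, the smallest k with (A − λI)^k v = 0 for every generalised eigenvector v of λ).

  λ = -3: largest Jordan block has size 2, contributing (x + 3)^2

So m_A(x) = (x + 3)^2 = x^2 + 6*x + 9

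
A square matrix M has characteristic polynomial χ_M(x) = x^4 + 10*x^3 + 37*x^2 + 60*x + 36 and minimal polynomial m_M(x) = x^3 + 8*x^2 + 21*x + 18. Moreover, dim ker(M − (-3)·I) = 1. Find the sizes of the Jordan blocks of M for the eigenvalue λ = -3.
Block sizes for λ = -3: [2]

Step 1 — from the characteristic polynomial, algebraic multiplicity of λ = -3 is 2. From dim ker(M − (-3)·I) = 1, there are exactly 1 Jordan blocks for λ = -3.
Step 2 — from the minimal polynomial, the factor (x + 3)^2 tells us the largest block for λ = -3 has size 2.
Step 3 — with total size 2, 1 blocks, and largest block 2, the block sizes (in nonincreasing order) are [2].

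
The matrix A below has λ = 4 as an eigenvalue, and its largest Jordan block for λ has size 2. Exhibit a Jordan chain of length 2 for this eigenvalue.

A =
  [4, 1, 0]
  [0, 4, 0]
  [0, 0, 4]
A Jordan chain for λ = 4 of length 2:
v_1 = (1, 0, 0)ᵀ
v_2 = (0, 1, 0)ᵀ

Let N = A − (4)·I. We want v_2 with N^2 v_2 = 0 but N^1 v_2 ≠ 0; then v_{j-1} := N · v_j for j = 2, …, 2.

Pick v_2 = (0, 1, 0)ᵀ.
Then v_1 = N · v_2 = (1, 0, 0)ᵀ.

Sanity check: (A − (4)·I) v_1 = (0, 0, 0)ᵀ = 0. ✓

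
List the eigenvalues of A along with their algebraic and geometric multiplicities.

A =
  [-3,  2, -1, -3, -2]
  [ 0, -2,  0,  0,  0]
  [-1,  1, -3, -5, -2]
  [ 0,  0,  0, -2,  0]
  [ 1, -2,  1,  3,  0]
λ = -2: alg = 5, geom = 3

Step 1 — factor the characteristic polynomial to read off the algebraic multiplicities:
  χ_A(x) = (x + 2)^5

Step 2 — compute geometric multiplicities via the rank-nullity identity g(λ) = n − rank(A − λI):
  rank(A − (-2)·I) = 2, so dim ker(A − (-2)·I) = n − 2 = 3

Summary:
  λ = -2: algebraic multiplicity = 5, geometric multiplicity = 3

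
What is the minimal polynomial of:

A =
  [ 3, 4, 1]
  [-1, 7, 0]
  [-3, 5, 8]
x^3 - 18*x^2 + 108*x - 216

The characteristic polynomial is χ_A(x) = (x - 6)^3, so the eigenvalues are known. The minimal polynomial is
  m_A(x) = Π_λ (x − λ)^{k_λ}
where k_λ is the size of the *largest* Jordan block for λ (equivalently, the smallest k with (A − λI)^k v = 0 for every generalised eigenvector v of λ).

  λ = 6: largest Jordan block has size 3, contributing (x − 6)^3

So m_A(x) = (x - 6)^3 = x^3 - 18*x^2 + 108*x - 216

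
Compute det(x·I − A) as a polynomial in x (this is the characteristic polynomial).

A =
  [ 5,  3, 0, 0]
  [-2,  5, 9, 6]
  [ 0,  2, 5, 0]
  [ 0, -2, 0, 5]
x^4 - 20*x^3 + 150*x^2 - 500*x + 625

Expanding det(x·I − A) (e.g. by cofactor expansion or by noting that A is similar to its Jordan form J, which has the same characteristic polynomial as A) gives
  χ_A(x) = x^4 - 20*x^3 + 150*x^2 - 500*x + 625
which factors as (x - 5)^4. The eigenvalues (with algebraic multiplicities) are λ = 5 with multiplicity 4.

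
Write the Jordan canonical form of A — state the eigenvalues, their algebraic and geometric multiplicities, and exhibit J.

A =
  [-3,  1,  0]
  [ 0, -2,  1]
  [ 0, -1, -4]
J_3(-3)

The characteristic polynomial is
  det(x·I − A) = x^3 + 9*x^2 + 27*x + 27 = (x + 3)^3

Eigenvalues and multiplicities (the geometric multiplicity of λ is n − rank(A − λI), which equals the number of Jordan blocks for λ):
  λ = -3: algebraic multiplicity = 3, geometric multiplicity = 1

Determining the block sizes for each eigenvalue:
  λ = -3: one block (gm = 1), so the single block has size am = 3 → block sizes [3]

Assembling the blocks gives a Jordan form
J =
  [-3,  1,  0]
  [ 0, -3,  1]
  [ 0,  0, -3]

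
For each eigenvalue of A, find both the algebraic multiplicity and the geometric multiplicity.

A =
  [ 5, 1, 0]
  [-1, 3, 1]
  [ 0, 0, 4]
λ = 4: alg = 3, geom = 1

Step 1 — factor the characteristic polynomial to read off the algebraic multiplicities:
  χ_A(x) = (x - 4)^3

Step 2 — compute geometric multiplicities via the rank-nullity identity g(λ) = n − rank(A − λI):
  rank(A − (4)·I) = 2, so dim ker(A − (4)·I) = n − 2 = 1

Summary:
  λ = 4: algebraic multiplicity = 3, geometric multiplicity = 1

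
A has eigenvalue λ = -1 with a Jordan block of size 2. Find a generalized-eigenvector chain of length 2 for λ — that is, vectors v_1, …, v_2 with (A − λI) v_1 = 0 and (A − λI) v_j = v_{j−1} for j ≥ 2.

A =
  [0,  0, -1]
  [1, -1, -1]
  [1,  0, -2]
A Jordan chain for λ = -1 of length 2:
v_1 = (1, 1, 1)ᵀ
v_2 = (1, 0, 0)ᵀ

Let N = A − (-1)·I. We want v_2 with N^2 v_2 = 0 but N^1 v_2 ≠ 0; then v_{j-1} := N · v_j for j = 2, …, 2.

Pick v_2 = (1, 0, 0)ᵀ.
Then v_1 = N · v_2 = (1, 1, 1)ᵀ.

Sanity check: (A − (-1)·I) v_1 = (0, 0, 0)ᵀ = 0. ✓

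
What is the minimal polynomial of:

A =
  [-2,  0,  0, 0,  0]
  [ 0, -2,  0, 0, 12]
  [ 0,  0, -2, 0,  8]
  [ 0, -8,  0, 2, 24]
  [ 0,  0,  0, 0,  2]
x^2 - 4

The characteristic polynomial is χ_A(x) = (x - 2)^2*(x + 2)^3, so the eigenvalues are known. The minimal polynomial is
  m_A(x) = Π_λ (x − λ)^{k_λ}
where k_λ is the size of the *largest* Jordan block for λ (equivalently, the smallest k with (A − λI)^k v = 0 for every generalised eigenvector v of λ).

  λ = -2: largest Jordan block has size 1, contributing (x + 2)
  λ = 2: largest Jordan block has size 1, contributing (x − 2)

So m_A(x) = (x - 2)*(x + 2) = x^2 - 4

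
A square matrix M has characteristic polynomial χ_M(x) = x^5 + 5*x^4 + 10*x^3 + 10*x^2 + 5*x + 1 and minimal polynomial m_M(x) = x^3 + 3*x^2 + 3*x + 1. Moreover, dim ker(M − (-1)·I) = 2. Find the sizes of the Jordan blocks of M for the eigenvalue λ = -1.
Block sizes for λ = -1: [3, 2]

Step 1 — from the characteristic polynomial, algebraic multiplicity of λ = -1 is 5. From dim ker(M − (-1)·I) = 2, there are exactly 2 Jordan blocks for λ = -1.
Step 2 — from the minimal polynomial, the factor (x + 1)^3 tells us the largest block for λ = -1 has size 3.
Step 3 — with total size 5, 2 blocks, and largest block 3, the block sizes (in nonincreasing order) are [3, 2].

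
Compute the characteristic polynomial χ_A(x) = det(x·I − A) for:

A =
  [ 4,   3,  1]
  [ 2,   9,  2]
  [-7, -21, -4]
x^3 - 9*x^2 + 27*x - 27

Expanding det(x·I − A) (e.g. by cofactor expansion or by noting that A is similar to its Jordan form J, which has the same characteristic polynomial as A) gives
  χ_A(x) = x^3 - 9*x^2 + 27*x - 27
which factors as (x - 3)^3. The eigenvalues (with algebraic multiplicities) are λ = 3 with multiplicity 3.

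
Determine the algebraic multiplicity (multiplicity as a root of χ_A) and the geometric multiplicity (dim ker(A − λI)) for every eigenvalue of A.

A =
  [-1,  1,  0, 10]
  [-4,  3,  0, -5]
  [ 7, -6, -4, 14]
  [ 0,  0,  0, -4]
λ = -4: alg = 2, geom = 1; λ = 1: alg = 2, geom = 1

Step 1 — factor the characteristic polynomial to read off the algebraic multiplicities:
  χ_A(x) = (x - 1)^2*(x + 4)^2

Step 2 — compute geometric multiplicities via the rank-nullity identity g(λ) = n − rank(A − λI):
  rank(A − (-4)·I) = 3, so dim ker(A − (-4)·I) = n − 3 = 1
  rank(A − (1)·I) = 3, so dim ker(A − (1)·I) = n − 3 = 1

Summary:
  λ = -4: algebraic multiplicity = 2, geometric multiplicity = 1
  λ = 1: algebraic multiplicity = 2, geometric multiplicity = 1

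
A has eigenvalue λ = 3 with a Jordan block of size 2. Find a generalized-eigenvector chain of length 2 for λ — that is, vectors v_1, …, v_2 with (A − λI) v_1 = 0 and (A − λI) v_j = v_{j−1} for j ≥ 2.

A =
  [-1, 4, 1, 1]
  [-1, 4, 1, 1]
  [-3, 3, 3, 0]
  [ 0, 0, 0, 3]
A Jordan chain for λ = 3 of length 2:
v_1 = (1, 1, 0, 0)ᵀ
v_2 = (0, 0, 1, 0)ᵀ

Let N = A − (3)·I. We want v_2 with N^2 v_2 = 0 but N^1 v_2 ≠ 0; then v_{j-1} := N · v_j for j = 2, …, 2.

Pick v_2 = (0, 0, 1, 0)ᵀ.
Then v_1 = N · v_2 = (1, 1, 0, 0)ᵀ.

Sanity check: (A − (3)·I) v_1 = (0, 0, 0, 0)ᵀ = 0. ✓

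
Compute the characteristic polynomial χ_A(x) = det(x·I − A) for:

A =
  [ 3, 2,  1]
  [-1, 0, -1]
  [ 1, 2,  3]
x^3 - 6*x^2 + 12*x - 8

Expanding det(x·I − A) (e.g. by cofactor expansion or by noting that A is similar to its Jordan form J, which has the same characteristic polynomial as A) gives
  χ_A(x) = x^3 - 6*x^2 + 12*x - 8
which factors as (x - 2)^3. The eigenvalues (with algebraic multiplicities) are λ = 2 with multiplicity 3.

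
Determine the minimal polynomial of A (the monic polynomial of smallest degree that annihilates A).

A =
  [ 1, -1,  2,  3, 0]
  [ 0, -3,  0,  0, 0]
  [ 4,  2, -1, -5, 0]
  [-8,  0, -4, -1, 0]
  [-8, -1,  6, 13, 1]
x^4 + 4*x^3 - 2*x^2 - 12*x + 9

The characteristic polynomial is χ_A(x) = (x - 1)^3*(x + 3)^2, so the eigenvalues are known. The minimal polynomial is
  m_A(x) = Π_λ (x − λ)^{k_λ}
where k_λ is the size of the *largest* Jordan block for λ (equivalently, the smallest k with (A − λI)^k v = 0 for every generalised eigenvector v of λ).

  λ = -3: largest Jordan block has size 2, contributing (x + 3)^2
  λ = 1: largest Jordan block has size 2, contributing (x − 1)^2

So m_A(x) = (x - 1)^2*(x + 3)^2 = x^4 + 4*x^3 - 2*x^2 - 12*x + 9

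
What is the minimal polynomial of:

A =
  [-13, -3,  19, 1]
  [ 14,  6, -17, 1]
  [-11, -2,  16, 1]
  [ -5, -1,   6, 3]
x^2 - 6*x + 9

The characteristic polynomial is χ_A(x) = (x - 3)^4, so the eigenvalues are known. The minimal polynomial is
  m_A(x) = Π_λ (x − λ)^{k_λ}
where k_λ is the size of the *largest* Jordan block for λ (equivalently, the smallest k with (A − λI)^k v = 0 for every generalised eigenvector v of λ).

  λ = 3: largest Jordan block has size 2, contributing (x − 3)^2

So m_A(x) = (x - 3)^2 = x^2 - 6*x + 9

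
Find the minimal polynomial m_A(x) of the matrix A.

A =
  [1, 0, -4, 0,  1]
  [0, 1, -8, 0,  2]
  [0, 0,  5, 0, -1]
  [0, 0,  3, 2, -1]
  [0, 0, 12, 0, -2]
x^2 - 3*x + 2

The characteristic polynomial is χ_A(x) = (x - 2)^2*(x - 1)^3, so the eigenvalues are known. The minimal polynomial is
  m_A(x) = Π_λ (x − λ)^{k_λ}
where k_λ is the size of the *largest* Jordan block for λ (equivalently, the smallest k with (A − λI)^k v = 0 for every generalised eigenvector v of λ).

  λ = 1: largest Jordan block has size 1, contributing (x − 1)
  λ = 2: largest Jordan block has size 1, contributing (x − 2)

So m_A(x) = (x - 2)*(x - 1) = x^2 - 3*x + 2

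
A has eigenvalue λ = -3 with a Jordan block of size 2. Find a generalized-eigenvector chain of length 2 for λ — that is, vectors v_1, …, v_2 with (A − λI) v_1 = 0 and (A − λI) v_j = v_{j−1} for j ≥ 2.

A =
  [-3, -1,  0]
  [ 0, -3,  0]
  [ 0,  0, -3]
A Jordan chain for λ = -3 of length 2:
v_1 = (-1, 0, 0)ᵀ
v_2 = (0, 1, 0)ᵀ

Let N = A − (-3)·I. We want v_2 with N^2 v_2 = 0 but N^1 v_2 ≠ 0; then v_{j-1} := N · v_j for j = 2, …, 2.

Pick v_2 = (0, 1, 0)ᵀ.
Then v_1 = N · v_2 = (-1, 0, 0)ᵀ.

Sanity check: (A − (-3)·I) v_1 = (0, 0, 0)ᵀ = 0. ✓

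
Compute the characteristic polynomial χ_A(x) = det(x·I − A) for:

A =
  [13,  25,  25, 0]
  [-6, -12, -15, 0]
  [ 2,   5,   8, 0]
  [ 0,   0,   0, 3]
x^4 - 12*x^3 + 54*x^2 - 108*x + 81

Expanding det(x·I − A) (e.g. by cofactor expansion or by noting that A is similar to its Jordan form J, which has the same characteristic polynomial as A) gives
  χ_A(x) = x^4 - 12*x^3 + 54*x^2 - 108*x + 81
which factors as (x - 3)^4. The eigenvalues (with algebraic multiplicities) are λ = 3 with multiplicity 4.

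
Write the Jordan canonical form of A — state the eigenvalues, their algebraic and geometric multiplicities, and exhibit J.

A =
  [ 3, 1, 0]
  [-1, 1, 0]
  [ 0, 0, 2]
J_2(2) ⊕ J_1(2)

The characteristic polynomial is
  det(x·I − A) = x^3 - 6*x^2 + 12*x - 8 = (x - 2)^3

Eigenvalues and multiplicities (the geometric multiplicity of λ is n − rank(A − λI), which equals the number of Jordan blocks for λ):
  λ = 2: algebraic multiplicity = 3, geometric multiplicity = 2

Determining the block sizes for each eigenvalue:
  λ = 2: 2 blocks summing to 3 forces exactly one block of size 2 and the rest size 1 → block sizes [2, 1]

Assembling the blocks gives a Jordan form
J =
  [2, 1, 0]
  [0, 2, 0]
  [0, 0, 2]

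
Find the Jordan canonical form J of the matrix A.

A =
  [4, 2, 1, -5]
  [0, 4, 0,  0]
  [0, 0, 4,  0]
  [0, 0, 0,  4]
J_2(4) ⊕ J_1(4) ⊕ J_1(4)

The characteristic polynomial is
  det(x·I − A) = x^4 - 16*x^3 + 96*x^2 - 256*x + 256 = (x - 4)^4

Eigenvalues and multiplicities (the geometric multiplicity of λ is n − rank(A − λI), which equals the number of Jordan blocks for λ):
  λ = 4: algebraic multiplicity = 4, geometric multiplicity = 3

Determining the block sizes for each eigenvalue:
  λ = 4: 3 blocks summing to 4 forces exactly one block of size 2 and the rest size 1 → block sizes [2, 1, 1]

Assembling the blocks gives a Jordan form
J =
  [4, 1, 0, 0]
  [0, 4, 0, 0]
  [0, 0, 4, 0]
  [0, 0, 0, 4]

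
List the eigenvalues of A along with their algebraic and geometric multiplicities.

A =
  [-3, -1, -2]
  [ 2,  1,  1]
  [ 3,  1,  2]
λ = 0: alg = 3, geom = 1

Step 1 — factor the characteristic polynomial to read off the algebraic multiplicities:
  χ_A(x) = x^3

Step 2 — compute geometric multiplicities via the rank-nullity identity g(λ) = n − rank(A − λI):
  rank(A − (0)·I) = 2, so dim ker(A − (0)·I) = n − 2 = 1

Summary:
  λ = 0: algebraic multiplicity = 3, geometric multiplicity = 1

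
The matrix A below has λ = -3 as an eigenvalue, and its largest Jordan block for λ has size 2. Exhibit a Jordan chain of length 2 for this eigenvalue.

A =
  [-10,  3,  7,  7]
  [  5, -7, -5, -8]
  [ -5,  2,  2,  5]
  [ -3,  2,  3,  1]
A Jordan chain for λ = -3 of length 2:
v_1 = (-1, 0, -1, 0)ᵀ
v_2 = (0, 2, 0, -1)ᵀ

Let N = A − (-3)·I. We want v_2 with N^2 v_2 = 0 but N^1 v_2 ≠ 0; then v_{j-1} := N · v_j for j = 2, …, 2.

Pick v_2 = (0, 2, 0, -1)ᵀ.
Then v_1 = N · v_2 = (-1, 0, -1, 0)ᵀ.

Sanity check: (A − (-3)·I) v_1 = (0, 0, 0, 0)ᵀ = 0. ✓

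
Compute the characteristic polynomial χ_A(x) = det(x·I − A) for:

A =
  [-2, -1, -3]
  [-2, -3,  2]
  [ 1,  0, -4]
x^3 + 9*x^2 + 27*x + 27

Expanding det(x·I − A) (e.g. by cofactor expansion or by noting that A is similar to its Jordan form J, which has the same characteristic polynomial as A) gives
  χ_A(x) = x^3 + 9*x^2 + 27*x + 27
which factors as (x + 3)^3. The eigenvalues (with algebraic multiplicities) are λ = -3 with multiplicity 3.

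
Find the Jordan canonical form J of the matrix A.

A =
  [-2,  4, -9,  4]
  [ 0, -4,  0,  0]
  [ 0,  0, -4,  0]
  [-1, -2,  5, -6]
J_3(-4) ⊕ J_1(-4)

The characteristic polynomial is
  det(x·I − A) = x^4 + 16*x^3 + 96*x^2 + 256*x + 256 = (x + 4)^4

Eigenvalues and multiplicities (the geometric multiplicity of λ is n − rank(A − λI), which equals the number of Jordan blocks for λ):
  λ = -4: algebraic multiplicity = 4, geometric multiplicity = 2

Determining the block sizes for each eigenvalue:
  λ = -4: with am = 4 and gm = 2, the partition is not yet determined (e.g. several partitions of 4 into 2 parts exist). Let N = A − (-4)·I. Computing rank(N^1) = 2, rank(N^2) = 1, rank(N^3) = 0; the number of blocks of size ≥ j is rank(N^{j−1}) − rank(N^j), giving [2, 1, 1]. So we have 1 block(s) of size 3, 1 block(s) of size 1 → block sizes [3, 1]

Assembling the blocks gives a Jordan form
J =
  [-4,  1,  0,  0]
  [ 0, -4,  1,  0]
  [ 0,  0, -4,  0]
  [ 0,  0,  0, -4]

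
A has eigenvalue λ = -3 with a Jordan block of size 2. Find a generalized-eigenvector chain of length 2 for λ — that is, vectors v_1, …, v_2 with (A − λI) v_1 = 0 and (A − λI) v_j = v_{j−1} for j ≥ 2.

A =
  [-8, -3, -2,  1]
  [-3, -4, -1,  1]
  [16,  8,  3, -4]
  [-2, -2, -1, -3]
A Jordan chain for λ = -3 of length 2:
v_1 = (-5, -3, 16, -2)ᵀ
v_2 = (1, 0, 0, 0)ᵀ

Let N = A − (-3)·I. We want v_2 with N^2 v_2 = 0 but N^1 v_2 ≠ 0; then v_{j-1} := N · v_j for j = 2, …, 2.

Pick v_2 = (1, 0, 0, 0)ᵀ.
Then v_1 = N · v_2 = (-5, -3, 16, -2)ᵀ.

Sanity check: (A − (-3)·I) v_1 = (0, 0, 0, 0)ᵀ = 0. ✓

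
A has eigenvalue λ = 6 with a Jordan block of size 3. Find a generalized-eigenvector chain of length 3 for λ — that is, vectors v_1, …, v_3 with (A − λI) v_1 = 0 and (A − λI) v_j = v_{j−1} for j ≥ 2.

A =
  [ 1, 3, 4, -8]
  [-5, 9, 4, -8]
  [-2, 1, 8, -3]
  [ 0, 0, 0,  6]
A Jordan chain for λ = 6 of length 3:
v_1 = (2, 2, 1, 0)ᵀ
v_2 = (-5, -5, -2, 0)ᵀ
v_3 = (1, 0, 0, 0)ᵀ

Let N = A − (6)·I. We want v_3 with N^3 v_3 = 0 but N^2 v_3 ≠ 0; then v_{j-1} := N · v_j for j = 3, …, 2.

Pick v_3 = (1, 0, 0, 0)ᵀ.
Then v_2 = N · v_3 = (-5, -5, -2, 0)ᵀ.
Then v_1 = N · v_2 = (2, 2, 1, 0)ᵀ.

Sanity check: (A − (6)·I) v_1 = (0, 0, 0, 0)ᵀ = 0. ✓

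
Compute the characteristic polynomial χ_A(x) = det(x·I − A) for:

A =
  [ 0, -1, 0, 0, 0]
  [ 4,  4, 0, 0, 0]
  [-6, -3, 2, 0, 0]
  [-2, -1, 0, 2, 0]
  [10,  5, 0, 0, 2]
x^5 - 10*x^4 + 40*x^3 - 80*x^2 + 80*x - 32

Expanding det(x·I − A) (e.g. by cofactor expansion or by noting that A is similar to its Jordan form J, which has the same characteristic polynomial as A) gives
  χ_A(x) = x^5 - 10*x^4 + 40*x^3 - 80*x^2 + 80*x - 32
which factors as (x - 2)^5. The eigenvalues (with algebraic multiplicities) are λ = 2 with multiplicity 5.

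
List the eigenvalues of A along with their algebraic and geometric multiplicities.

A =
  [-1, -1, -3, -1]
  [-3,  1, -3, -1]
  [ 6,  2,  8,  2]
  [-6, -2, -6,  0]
λ = 2: alg = 4, geom = 3

Step 1 — factor the characteristic polynomial to read off the algebraic multiplicities:
  χ_A(x) = (x - 2)^4

Step 2 — compute geometric multiplicities via the rank-nullity identity g(λ) = n − rank(A − λI):
  rank(A − (2)·I) = 1, so dim ker(A − (2)·I) = n − 1 = 3

Summary:
  λ = 2: algebraic multiplicity = 4, geometric multiplicity = 3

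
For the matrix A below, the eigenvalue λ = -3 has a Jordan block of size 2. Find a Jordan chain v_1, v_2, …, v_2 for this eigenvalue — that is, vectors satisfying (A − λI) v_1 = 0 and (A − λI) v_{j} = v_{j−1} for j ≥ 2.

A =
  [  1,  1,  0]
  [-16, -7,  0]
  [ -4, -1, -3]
A Jordan chain for λ = -3 of length 2:
v_1 = (4, -16, -4)ᵀ
v_2 = (1, 0, 0)ᵀ

Let N = A − (-3)·I. We want v_2 with N^2 v_2 = 0 but N^1 v_2 ≠ 0; then v_{j-1} := N · v_j for j = 2, …, 2.

Pick v_2 = (1, 0, 0)ᵀ.
Then v_1 = N · v_2 = (4, -16, -4)ᵀ.

Sanity check: (A − (-3)·I) v_1 = (0, 0, 0)ᵀ = 0. ✓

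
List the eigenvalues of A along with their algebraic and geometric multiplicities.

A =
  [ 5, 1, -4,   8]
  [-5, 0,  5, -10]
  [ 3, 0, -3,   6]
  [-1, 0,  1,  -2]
λ = 0: alg = 4, geom = 2

Step 1 — factor the characteristic polynomial to read off the algebraic multiplicities:
  χ_A(x) = x^4

Step 2 — compute geometric multiplicities via the rank-nullity identity g(λ) = n − rank(A − λI):
  rank(A − (0)·I) = 2, so dim ker(A − (0)·I) = n − 2 = 2

Summary:
  λ = 0: algebraic multiplicity = 4, geometric multiplicity = 2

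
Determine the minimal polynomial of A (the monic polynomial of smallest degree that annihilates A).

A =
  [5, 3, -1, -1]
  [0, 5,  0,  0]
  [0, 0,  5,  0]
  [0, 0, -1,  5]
x^3 - 15*x^2 + 75*x - 125

The characteristic polynomial is χ_A(x) = (x - 5)^4, so the eigenvalues are known. The minimal polynomial is
  m_A(x) = Π_λ (x − λ)^{k_λ}
where k_λ is the size of the *largest* Jordan block for λ (equivalently, the smallest k with (A − λI)^k v = 0 for every generalised eigenvector v of λ).

  λ = 5: largest Jordan block has size 3, contributing (x − 5)^3

So m_A(x) = (x - 5)^3 = x^3 - 15*x^2 + 75*x - 125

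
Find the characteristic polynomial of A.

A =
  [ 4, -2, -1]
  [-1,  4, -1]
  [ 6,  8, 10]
x^3 - 18*x^2 + 108*x - 216

Expanding det(x·I − A) (e.g. by cofactor expansion or by noting that A is similar to its Jordan form J, which has the same characteristic polynomial as A) gives
  χ_A(x) = x^3 - 18*x^2 + 108*x - 216
which factors as (x - 6)^3. The eigenvalues (with algebraic multiplicities) are λ = 6 with multiplicity 3.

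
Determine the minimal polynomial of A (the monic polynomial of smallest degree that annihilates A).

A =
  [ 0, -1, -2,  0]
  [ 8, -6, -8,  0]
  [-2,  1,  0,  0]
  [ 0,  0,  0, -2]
x^2 + 4*x + 4

The characteristic polynomial is χ_A(x) = (x + 2)^4, so the eigenvalues are known. The minimal polynomial is
  m_A(x) = Π_λ (x − λ)^{k_λ}
where k_λ is the size of the *largest* Jordan block for λ (equivalently, the smallest k with (A − λI)^k v = 0 for every generalised eigenvector v of λ).

  λ = -2: largest Jordan block has size 2, contributing (x + 2)^2

So m_A(x) = (x + 2)^2 = x^2 + 4*x + 4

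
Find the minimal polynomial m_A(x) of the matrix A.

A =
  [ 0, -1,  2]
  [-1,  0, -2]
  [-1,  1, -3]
x^2 + 2*x + 1

The characteristic polynomial is χ_A(x) = (x + 1)^3, so the eigenvalues are known. The minimal polynomial is
  m_A(x) = Π_λ (x − λ)^{k_λ}
where k_λ is the size of the *largest* Jordan block for λ (equivalently, the smallest k with (A − λI)^k v = 0 for every generalised eigenvector v of λ).

  λ = -1: largest Jordan block has size 2, contributing (x + 1)^2

So m_A(x) = (x + 1)^2 = x^2 + 2*x + 1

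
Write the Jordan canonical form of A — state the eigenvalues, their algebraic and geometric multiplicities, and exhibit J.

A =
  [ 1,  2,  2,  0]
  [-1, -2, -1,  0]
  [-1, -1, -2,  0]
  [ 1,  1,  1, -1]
J_2(-1) ⊕ J_1(-1) ⊕ J_1(-1)

The characteristic polynomial is
  det(x·I − A) = x^4 + 4*x^3 + 6*x^2 + 4*x + 1 = (x + 1)^4

Eigenvalues and multiplicities (the geometric multiplicity of λ is n − rank(A − λI), which equals the number of Jordan blocks for λ):
  λ = -1: algebraic multiplicity = 4, geometric multiplicity = 3

Determining the block sizes for each eigenvalue:
  λ = -1: 3 blocks summing to 4 forces exactly one block of size 2 and the rest size 1 → block sizes [2, 1, 1]

Assembling the blocks gives a Jordan form
J =
  [-1,  1,  0,  0]
  [ 0, -1,  0,  0]
  [ 0,  0, -1,  0]
  [ 0,  0,  0, -1]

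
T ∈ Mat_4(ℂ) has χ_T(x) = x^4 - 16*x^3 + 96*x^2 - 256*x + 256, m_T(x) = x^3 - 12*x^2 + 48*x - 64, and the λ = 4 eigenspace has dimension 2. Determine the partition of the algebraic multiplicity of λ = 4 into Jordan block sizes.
Block sizes for λ = 4: [3, 1]

Step 1 — from the characteristic polynomial, algebraic multiplicity of λ = 4 is 4. From dim ker(T − (4)·I) = 2, there are exactly 2 Jordan blocks for λ = 4.
Step 2 — from the minimal polynomial, the factor (x − 4)^3 tells us the largest block for λ = 4 has size 3.
Step 3 — with total size 4, 2 blocks, and largest block 3, the block sizes (in nonincreasing order) are [3, 1].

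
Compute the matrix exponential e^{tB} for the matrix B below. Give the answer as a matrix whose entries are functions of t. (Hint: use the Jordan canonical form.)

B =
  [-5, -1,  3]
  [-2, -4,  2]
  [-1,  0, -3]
e^{tB} =
  [-t*exp(-4*t) + exp(-4*t), t^2*exp(-4*t)/2 - t*exp(-4*t), -t^2*exp(-4*t) + 3*t*exp(-4*t)]
  [-2*t*exp(-4*t), t^2*exp(-4*t) + exp(-4*t), -2*t^2*exp(-4*t) + 2*t*exp(-4*t)]
  [-t*exp(-4*t), t^2*exp(-4*t)/2, -t^2*exp(-4*t) + t*exp(-4*t) + exp(-4*t)]

Strategy: write B = P · J · P⁻¹ where J is a Jordan canonical form, so e^{tB} = P · e^{tJ} · P⁻¹, and e^{tJ} can be computed block-by-block.

B has Jordan form
J =
  [-4,  1,  0]
  [ 0, -4,  1]
  [ 0,  0, -4]
(up to reordering of blocks).

Per-block formulas:
  For a 3×3 Jordan block J_3(-4): exp(t · J_3(-4)) = e^(-4t)·(I + t·N + (t^2/2)·N^2), where N is the 3×3 nilpotent shift.

After assembling e^{tJ} and conjugating by P, we get:

e^{tB} =
  [-t*exp(-4*t) + exp(-4*t), t^2*exp(-4*t)/2 - t*exp(-4*t), -t^2*exp(-4*t) + 3*t*exp(-4*t)]
  [-2*t*exp(-4*t), t^2*exp(-4*t) + exp(-4*t), -2*t^2*exp(-4*t) + 2*t*exp(-4*t)]
  [-t*exp(-4*t), t^2*exp(-4*t)/2, -t^2*exp(-4*t) + t*exp(-4*t) + exp(-4*t)]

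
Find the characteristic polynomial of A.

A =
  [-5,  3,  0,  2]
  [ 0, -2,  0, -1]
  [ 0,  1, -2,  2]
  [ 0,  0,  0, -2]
x^4 + 11*x^3 + 42*x^2 + 68*x + 40

Expanding det(x·I − A) (e.g. by cofactor expansion or by noting that A is similar to its Jordan form J, which has the same characteristic polynomial as A) gives
  χ_A(x) = x^4 + 11*x^3 + 42*x^2 + 68*x + 40
which factors as (x + 2)^3*(x + 5). The eigenvalues (with algebraic multiplicities) are λ = -5 with multiplicity 1, λ = -2 with multiplicity 3.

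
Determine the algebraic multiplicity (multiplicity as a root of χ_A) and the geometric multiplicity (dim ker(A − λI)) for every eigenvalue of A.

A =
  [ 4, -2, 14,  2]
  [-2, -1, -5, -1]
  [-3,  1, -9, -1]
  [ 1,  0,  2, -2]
λ = -2: alg = 4, geom = 2

Step 1 — factor the characteristic polynomial to read off the algebraic multiplicities:
  χ_A(x) = (x + 2)^4

Step 2 — compute geometric multiplicities via the rank-nullity identity g(λ) = n − rank(A − λI):
  rank(A − (-2)·I) = 2, so dim ker(A − (-2)·I) = n − 2 = 2

Summary:
  λ = -2: algebraic multiplicity = 4, geometric multiplicity = 2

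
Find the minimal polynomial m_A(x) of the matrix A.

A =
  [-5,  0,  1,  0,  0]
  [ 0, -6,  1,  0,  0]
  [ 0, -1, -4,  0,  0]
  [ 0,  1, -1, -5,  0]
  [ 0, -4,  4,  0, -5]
x^3 + 15*x^2 + 75*x + 125

The characteristic polynomial is χ_A(x) = (x + 5)^5, so the eigenvalues are known. The minimal polynomial is
  m_A(x) = Π_λ (x − λ)^{k_λ}
where k_λ is the size of the *largest* Jordan block for λ (equivalently, the smallest k with (A − λI)^k v = 0 for every generalised eigenvector v of λ).

  λ = -5: largest Jordan block has size 3, contributing (x + 5)^3

So m_A(x) = (x + 5)^3 = x^3 + 15*x^2 + 75*x + 125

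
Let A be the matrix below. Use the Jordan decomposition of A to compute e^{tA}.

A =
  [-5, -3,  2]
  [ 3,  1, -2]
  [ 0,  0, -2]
e^{tA} =
  [-3*t*exp(-2*t) + exp(-2*t), -3*t*exp(-2*t), 2*t*exp(-2*t)]
  [3*t*exp(-2*t), 3*t*exp(-2*t) + exp(-2*t), -2*t*exp(-2*t)]
  [0, 0, exp(-2*t)]

Strategy: write A = P · J · P⁻¹ where J is a Jordan canonical form, so e^{tA} = P · e^{tJ} · P⁻¹, and e^{tJ} can be computed block-by-block.

A has Jordan form
J =
  [-2,  1,  0]
  [ 0, -2,  0]
  [ 0,  0, -2]
(up to reordering of blocks).

Per-block formulas:
  For a 2×2 Jordan block J_2(-2): exp(t · J_2(-2)) = e^(-2t)·(I + t·N), where N is the 2×2 nilpotent shift.
  For a 1×1 block at λ = -2: exp(t · [-2]) = [e^(-2t)].

After assembling e^{tJ} and conjugating by P, we get:

e^{tA} =
  [-3*t*exp(-2*t) + exp(-2*t), -3*t*exp(-2*t), 2*t*exp(-2*t)]
  [3*t*exp(-2*t), 3*t*exp(-2*t) + exp(-2*t), -2*t*exp(-2*t)]
  [0, 0, exp(-2*t)]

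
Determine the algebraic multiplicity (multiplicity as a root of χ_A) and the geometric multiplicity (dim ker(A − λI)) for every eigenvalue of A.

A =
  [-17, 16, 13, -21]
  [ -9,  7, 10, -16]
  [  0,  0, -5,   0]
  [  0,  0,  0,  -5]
λ = -5: alg = 4, geom = 2

Step 1 — factor the characteristic polynomial to read off the algebraic multiplicities:
  χ_A(x) = (x + 5)^4

Step 2 — compute geometric multiplicities via the rank-nullity identity g(λ) = n − rank(A − λI):
  rank(A − (-5)·I) = 2, so dim ker(A − (-5)·I) = n − 2 = 2

Summary:
  λ = -5: algebraic multiplicity = 4, geometric multiplicity = 2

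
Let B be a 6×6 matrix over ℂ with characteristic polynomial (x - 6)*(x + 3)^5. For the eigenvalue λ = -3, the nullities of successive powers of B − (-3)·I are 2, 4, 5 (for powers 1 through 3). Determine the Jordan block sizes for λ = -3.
Block sizes for λ = -3: [3, 2]

From the dimensions of kernels of powers, the number of Jordan blocks of size at least j is d_j − d_{j−1} where d_j = dim ker(N^j) (with d_0 = 0). Computing the differences gives [2, 2, 1].
The number of blocks of size exactly k is (#blocks of size ≥ k) − (#blocks of size ≥ k + 1), so the partition is: 1 block(s) of size 2, 1 block(s) of size 3.
In nonincreasing order the block sizes are [3, 2].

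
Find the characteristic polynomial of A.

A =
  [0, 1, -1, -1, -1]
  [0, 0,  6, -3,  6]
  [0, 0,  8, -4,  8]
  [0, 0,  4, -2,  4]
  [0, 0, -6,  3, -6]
x^5

Expanding det(x·I − A) (e.g. by cofactor expansion or by noting that A is similar to its Jordan form J, which has the same characteristic polynomial as A) gives
  χ_A(x) = x^5
which factors as x^5. The eigenvalues (with algebraic multiplicities) are λ = 0 with multiplicity 5.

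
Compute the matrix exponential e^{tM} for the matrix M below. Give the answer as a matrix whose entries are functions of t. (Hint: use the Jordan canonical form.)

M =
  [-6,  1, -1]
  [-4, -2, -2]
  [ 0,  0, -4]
e^{tM} =
  [-2*t*exp(-4*t) + exp(-4*t), t*exp(-4*t), -t*exp(-4*t)]
  [-4*t*exp(-4*t), 2*t*exp(-4*t) + exp(-4*t), -2*t*exp(-4*t)]
  [0, 0, exp(-4*t)]

Strategy: write M = P · J · P⁻¹ where J is a Jordan canonical form, so e^{tM} = P · e^{tJ} · P⁻¹, and e^{tJ} can be computed block-by-block.

M has Jordan form
J =
  [-4,  1,  0]
  [ 0, -4,  0]
  [ 0,  0, -4]
(up to reordering of blocks).

Per-block formulas:
  For a 1×1 block at λ = -4: exp(t · [-4]) = [e^(-4t)].
  For a 2×2 Jordan block J_2(-4): exp(t · J_2(-4)) = e^(-4t)·(I + t·N), where N is the 2×2 nilpotent shift.

After assembling e^{tJ} and conjugating by P, we get:

e^{tM} =
  [-2*t*exp(-4*t) + exp(-4*t), t*exp(-4*t), -t*exp(-4*t)]
  [-4*t*exp(-4*t), 2*t*exp(-4*t) + exp(-4*t), -2*t*exp(-4*t)]
  [0, 0, exp(-4*t)]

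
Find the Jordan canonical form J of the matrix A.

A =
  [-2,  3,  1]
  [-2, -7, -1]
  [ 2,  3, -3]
J_2(-4) ⊕ J_1(-4)

The characteristic polynomial is
  det(x·I − A) = x^3 + 12*x^2 + 48*x + 64 = (x + 4)^3

Eigenvalues and multiplicities (the geometric multiplicity of λ is n − rank(A − λI), which equals the number of Jordan blocks for λ):
  λ = -4: algebraic multiplicity = 3, geometric multiplicity = 2

Determining the block sizes for each eigenvalue:
  λ = -4: 2 blocks summing to 3 forces exactly one block of size 2 and the rest size 1 → block sizes [2, 1]

Assembling the blocks gives a Jordan form
J =
  [-4,  1,  0]
  [ 0, -4,  0]
  [ 0,  0, -4]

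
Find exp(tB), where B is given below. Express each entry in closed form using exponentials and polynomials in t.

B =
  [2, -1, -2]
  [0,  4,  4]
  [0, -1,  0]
e^{tB} =
  [exp(2*t), -t*exp(2*t), -2*t*exp(2*t)]
  [0, 2*t*exp(2*t) + exp(2*t), 4*t*exp(2*t)]
  [0, -t*exp(2*t), -2*t*exp(2*t) + exp(2*t)]

Strategy: write B = P · J · P⁻¹ where J is a Jordan canonical form, so e^{tB} = P · e^{tJ} · P⁻¹, and e^{tJ} can be computed block-by-block.

B has Jordan form
J =
  [2, 1, 0]
  [0, 2, 0]
  [0, 0, 2]
(up to reordering of blocks).

Per-block formulas:
  For a 2×2 Jordan block J_2(2): exp(t · J_2(2)) = e^(2t)·(I + t·N), where N is the 2×2 nilpotent shift.
  For a 1×1 block at λ = 2: exp(t · [2]) = [e^(2t)].

After assembling e^{tJ} and conjugating by P, we get:

e^{tB} =
  [exp(2*t), -t*exp(2*t), -2*t*exp(2*t)]
  [0, 2*t*exp(2*t) + exp(2*t), 4*t*exp(2*t)]
  [0, -t*exp(2*t), -2*t*exp(2*t) + exp(2*t)]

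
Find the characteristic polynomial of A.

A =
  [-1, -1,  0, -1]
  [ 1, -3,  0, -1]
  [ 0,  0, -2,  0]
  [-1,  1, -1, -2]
x^4 + 8*x^3 + 24*x^2 + 32*x + 16

Expanding det(x·I − A) (e.g. by cofactor expansion or by noting that A is similar to its Jordan form J, which has the same characteristic polynomial as A) gives
  χ_A(x) = x^4 + 8*x^3 + 24*x^2 + 32*x + 16
which factors as (x + 2)^4. The eigenvalues (with algebraic multiplicities) are λ = -2 with multiplicity 4.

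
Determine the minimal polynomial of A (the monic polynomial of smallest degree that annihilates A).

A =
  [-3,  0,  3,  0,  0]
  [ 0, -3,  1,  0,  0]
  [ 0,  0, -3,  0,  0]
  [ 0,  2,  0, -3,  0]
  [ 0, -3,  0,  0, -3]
x^3 + 9*x^2 + 27*x + 27

The characteristic polynomial is χ_A(x) = (x + 3)^5, so the eigenvalues are known. The minimal polynomial is
  m_A(x) = Π_λ (x − λ)^{k_λ}
where k_λ is the size of the *largest* Jordan block for λ (equivalently, the smallest k with (A − λI)^k v = 0 for every generalised eigenvector v of λ).

  λ = -3: largest Jordan block has size 3, contributing (x + 3)^3

So m_A(x) = (x + 3)^3 = x^3 + 9*x^2 + 27*x + 27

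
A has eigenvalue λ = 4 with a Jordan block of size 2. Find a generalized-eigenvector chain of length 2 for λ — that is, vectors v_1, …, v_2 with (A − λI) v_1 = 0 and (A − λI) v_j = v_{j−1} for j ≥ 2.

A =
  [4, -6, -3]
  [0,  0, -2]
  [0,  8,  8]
A Jordan chain for λ = 4 of length 2:
v_1 = (-6, -4, 8)ᵀ
v_2 = (0, 1, 0)ᵀ

Let N = A − (4)·I. We want v_2 with N^2 v_2 = 0 but N^1 v_2 ≠ 0; then v_{j-1} := N · v_j for j = 2, …, 2.

Pick v_2 = (0, 1, 0)ᵀ.
Then v_1 = N · v_2 = (-6, -4, 8)ᵀ.

Sanity check: (A − (4)·I) v_1 = (0, 0, 0)ᵀ = 0. ✓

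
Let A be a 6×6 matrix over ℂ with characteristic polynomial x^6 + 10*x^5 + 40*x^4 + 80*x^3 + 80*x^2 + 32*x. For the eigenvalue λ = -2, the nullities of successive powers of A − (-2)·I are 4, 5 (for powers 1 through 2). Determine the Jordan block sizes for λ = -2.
Block sizes for λ = -2: [2, 1, 1, 1]

From the dimensions of kernels of powers, the number of Jordan blocks of size at least j is d_j − d_{j−1} where d_j = dim ker(N^j) (with d_0 = 0). Computing the differences gives [4, 1].
The number of blocks of size exactly k is (#blocks of size ≥ k) − (#blocks of size ≥ k + 1), so the partition is: 3 block(s) of size 1, 1 block(s) of size 2.
In nonincreasing order the block sizes are [2, 1, 1, 1].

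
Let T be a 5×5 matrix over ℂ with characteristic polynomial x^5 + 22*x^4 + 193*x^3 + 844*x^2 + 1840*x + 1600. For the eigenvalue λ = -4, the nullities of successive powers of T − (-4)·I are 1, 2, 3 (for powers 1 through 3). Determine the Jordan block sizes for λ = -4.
Block sizes for λ = -4: [3]

From the dimensions of kernels of powers, the number of Jordan blocks of size at least j is d_j − d_{j−1} where d_j = dim ker(N^j) (with d_0 = 0). Computing the differences gives [1, 1, 1].
The number of blocks of size exactly k is (#blocks of size ≥ k) − (#blocks of size ≥ k + 1), so the partition is: 1 block(s) of size 3.
In nonincreasing order the block sizes are [3].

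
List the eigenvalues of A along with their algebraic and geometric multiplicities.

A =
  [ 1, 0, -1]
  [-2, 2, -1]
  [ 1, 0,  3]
λ = 2: alg = 3, geom = 1

Step 1 — factor the characteristic polynomial to read off the algebraic multiplicities:
  χ_A(x) = (x - 2)^3

Step 2 — compute geometric multiplicities via the rank-nullity identity g(λ) = n − rank(A − λI):
  rank(A − (2)·I) = 2, so dim ker(A − (2)·I) = n − 2 = 1

Summary:
  λ = 2: algebraic multiplicity = 3, geometric multiplicity = 1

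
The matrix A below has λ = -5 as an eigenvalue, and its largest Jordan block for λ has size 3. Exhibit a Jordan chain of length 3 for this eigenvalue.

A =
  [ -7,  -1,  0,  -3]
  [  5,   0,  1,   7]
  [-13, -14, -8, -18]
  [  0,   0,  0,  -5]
A Jordan chain for λ = -5 of length 3:
v_1 = (-1, 2, -5, 0)ᵀ
v_2 = (-2, 5, -13, 0)ᵀ
v_3 = (1, 0, 0, 0)ᵀ

Let N = A − (-5)·I. We want v_3 with N^3 v_3 = 0 but N^2 v_3 ≠ 0; then v_{j-1} := N · v_j for j = 3, …, 2.

Pick v_3 = (1, 0, 0, 0)ᵀ.
Then v_2 = N · v_3 = (-2, 5, -13, 0)ᵀ.
Then v_1 = N · v_2 = (-1, 2, -5, 0)ᵀ.

Sanity check: (A − (-5)·I) v_1 = (0, 0, 0, 0)ᵀ = 0. ✓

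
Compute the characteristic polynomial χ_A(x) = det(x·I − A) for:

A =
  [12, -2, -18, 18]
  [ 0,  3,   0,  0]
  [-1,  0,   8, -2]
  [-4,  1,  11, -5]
x^4 - 18*x^3 + 117*x^2 - 324*x + 324

Expanding det(x·I − A) (e.g. by cofactor expansion or by noting that A is similar to its Jordan form J, which has the same characteristic polynomial as A) gives
  χ_A(x) = x^4 - 18*x^3 + 117*x^2 - 324*x + 324
which factors as (x - 6)^2*(x - 3)^2. The eigenvalues (with algebraic multiplicities) are λ = 3 with multiplicity 2, λ = 6 with multiplicity 2.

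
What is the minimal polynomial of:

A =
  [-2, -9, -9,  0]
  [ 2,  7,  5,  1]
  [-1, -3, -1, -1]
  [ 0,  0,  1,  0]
x^3 - 3*x^2 + 3*x - 1

The characteristic polynomial is χ_A(x) = (x - 1)^4, so the eigenvalues are known. The minimal polynomial is
  m_A(x) = Π_λ (x − λ)^{k_λ}
where k_λ is the size of the *largest* Jordan block for λ (equivalently, the smallest k with (A − λI)^k v = 0 for every generalised eigenvector v of λ).

  λ = 1: largest Jordan block has size 3, contributing (x − 1)^3

So m_A(x) = (x - 1)^3 = x^3 - 3*x^2 + 3*x - 1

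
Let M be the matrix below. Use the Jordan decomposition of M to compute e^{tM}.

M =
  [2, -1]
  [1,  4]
e^{tM} =
  [-t*exp(3*t) + exp(3*t), -t*exp(3*t)]
  [t*exp(3*t), t*exp(3*t) + exp(3*t)]

Strategy: write M = P · J · P⁻¹ where J is a Jordan canonical form, so e^{tM} = P · e^{tJ} · P⁻¹, and e^{tJ} can be computed block-by-block.

M has Jordan form
J =
  [3, 1]
  [0, 3]
(up to reordering of blocks).

Per-block formulas:
  For a 2×2 Jordan block J_2(3): exp(t · J_2(3)) = e^(3t)·(I + t·N), where N is the 2×2 nilpotent shift.

After assembling e^{tJ} and conjugating by P, we get:

e^{tM} =
  [-t*exp(3*t) + exp(3*t), -t*exp(3*t)]
  [t*exp(3*t), t*exp(3*t) + exp(3*t)]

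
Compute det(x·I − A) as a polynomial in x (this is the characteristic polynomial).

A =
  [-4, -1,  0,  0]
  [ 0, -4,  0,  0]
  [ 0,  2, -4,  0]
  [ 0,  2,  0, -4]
x^4 + 16*x^3 + 96*x^2 + 256*x + 256

Expanding det(x·I − A) (e.g. by cofactor expansion or by noting that A is similar to its Jordan form J, which has the same characteristic polynomial as A) gives
  χ_A(x) = x^4 + 16*x^3 + 96*x^2 + 256*x + 256
which factors as (x + 4)^4. The eigenvalues (with algebraic multiplicities) are λ = -4 with multiplicity 4.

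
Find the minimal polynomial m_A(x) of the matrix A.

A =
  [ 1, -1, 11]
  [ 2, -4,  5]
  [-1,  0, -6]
x^3 + 9*x^2 + 27*x + 27

The characteristic polynomial is χ_A(x) = (x + 3)^3, so the eigenvalues are known. The minimal polynomial is
  m_A(x) = Π_λ (x − λ)^{k_λ}
where k_λ is the size of the *largest* Jordan block for λ (equivalently, the smallest k with (A − λI)^k v = 0 for every generalised eigenvector v of λ).

  λ = -3: largest Jordan block has size 3, contributing (x + 3)^3

So m_A(x) = (x + 3)^3 = x^3 + 9*x^2 + 27*x + 27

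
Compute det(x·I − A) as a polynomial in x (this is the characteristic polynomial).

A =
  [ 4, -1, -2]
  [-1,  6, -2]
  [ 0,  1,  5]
x^3 - 15*x^2 + 75*x - 125

Expanding det(x·I − A) (e.g. by cofactor expansion or by noting that A is similar to its Jordan form J, which has the same characteristic polynomial as A) gives
  χ_A(x) = x^3 - 15*x^2 + 75*x - 125
which factors as (x - 5)^3. The eigenvalues (with algebraic multiplicities) are λ = 5 with multiplicity 3.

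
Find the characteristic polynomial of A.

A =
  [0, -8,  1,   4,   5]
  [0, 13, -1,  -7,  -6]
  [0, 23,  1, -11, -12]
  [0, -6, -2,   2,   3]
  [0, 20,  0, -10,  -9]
x^5 - 7*x^4 + 6*x^3

Expanding det(x·I − A) (e.g. by cofactor expansion or by noting that A is similar to its Jordan form J, which has the same characteristic polynomial as A) gives
  χ_A(x) = x^5 - 7*x^4 + 6*x^3
which factors as x^3*(x - 6)*(x - 1). The eigenvalues (with algebraic multiplicities) are λ = 0 with multiplicity 3, λ = 1 with multiplicity 1, λ = 6 with multiplicity 1.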